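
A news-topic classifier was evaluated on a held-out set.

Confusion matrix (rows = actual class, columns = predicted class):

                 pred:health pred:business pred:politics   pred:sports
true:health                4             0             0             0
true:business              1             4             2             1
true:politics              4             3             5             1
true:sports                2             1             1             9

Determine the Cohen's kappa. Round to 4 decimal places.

Observed agreement pₒ = trace/N = 22/38 = 0.57895
Expected agreement pₑ = Σ (rowᵢ·colᵢ)/N² = (4·11 + 8·8 + 13·8 + 13·11)/38² = 0.24584
κ = (pₒ − pₑ)/(1 − pₑ) = (0.57895 − 0.24584)/(1 − 0.24584) = 0.4417

0.4417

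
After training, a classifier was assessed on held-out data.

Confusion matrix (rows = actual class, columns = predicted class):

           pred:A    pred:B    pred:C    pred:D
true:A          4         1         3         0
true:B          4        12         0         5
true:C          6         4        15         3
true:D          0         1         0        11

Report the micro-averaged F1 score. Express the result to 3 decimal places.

Micro-averaging pools counts across classes: ΣTP=42, ΣFP=27, ΣFN=27.
Micro-F1 score = 2·TP/(2·TP+FP+FN) on pooled counts = 0.609 (equals overall accuracy in single-label multiclass).

0.609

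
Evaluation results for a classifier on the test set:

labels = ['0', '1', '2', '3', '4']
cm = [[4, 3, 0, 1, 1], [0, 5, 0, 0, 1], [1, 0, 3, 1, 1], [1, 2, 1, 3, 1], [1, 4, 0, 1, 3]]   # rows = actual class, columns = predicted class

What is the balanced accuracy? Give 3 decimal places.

Balanced accuracy = mean of per-class recall.
  0: recall = 4/9 = 0.4444
  1: recall = 5/6 = 0.8333
  2: recall = 3/6 = 0.5000
  3: recall = 3/8 = 0.3750
  4: recall = 3/9 = 0.3333
Mean = (0.4444 + 0.8333 + 0.5000 + 0.3750 + 0.3333) / 5 = 0.497

0.497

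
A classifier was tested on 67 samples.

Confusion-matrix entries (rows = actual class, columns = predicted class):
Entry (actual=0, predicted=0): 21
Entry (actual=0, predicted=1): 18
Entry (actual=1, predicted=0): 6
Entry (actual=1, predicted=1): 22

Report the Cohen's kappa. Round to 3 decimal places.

0.306

Observed agreement pₒ = trace/N = 43/67 = 0.6418
Expected agreement pₑ = Σ (rowᵢ·colᵢ)/N² = (39·27 + 28·40)/67² = 0.4841
κ = (pₒ − pₑ)/(1 − pₑ) = (0.6418 − 0.4841)/(1 − 0.4841) = 0.306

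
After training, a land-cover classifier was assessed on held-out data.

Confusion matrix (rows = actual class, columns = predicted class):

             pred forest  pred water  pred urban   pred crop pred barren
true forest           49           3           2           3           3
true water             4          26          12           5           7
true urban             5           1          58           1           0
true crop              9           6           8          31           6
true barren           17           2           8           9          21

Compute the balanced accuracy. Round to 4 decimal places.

0.6151

Balanced accuracy = mean of per-class recall.
  forest: recall = 49/60 = 0.81667
  water: recall = 26/54 = 0.48148
  urban: recall = 58/65 = 0.89231
  crop: recall = 31/60 = 0.51667
  barren: recall = 21/57 = 0.36842
Mean = (0.81667 + 0.48148 + 0.89231 + 0.51667 + 0.36842) / 5 = 0.6151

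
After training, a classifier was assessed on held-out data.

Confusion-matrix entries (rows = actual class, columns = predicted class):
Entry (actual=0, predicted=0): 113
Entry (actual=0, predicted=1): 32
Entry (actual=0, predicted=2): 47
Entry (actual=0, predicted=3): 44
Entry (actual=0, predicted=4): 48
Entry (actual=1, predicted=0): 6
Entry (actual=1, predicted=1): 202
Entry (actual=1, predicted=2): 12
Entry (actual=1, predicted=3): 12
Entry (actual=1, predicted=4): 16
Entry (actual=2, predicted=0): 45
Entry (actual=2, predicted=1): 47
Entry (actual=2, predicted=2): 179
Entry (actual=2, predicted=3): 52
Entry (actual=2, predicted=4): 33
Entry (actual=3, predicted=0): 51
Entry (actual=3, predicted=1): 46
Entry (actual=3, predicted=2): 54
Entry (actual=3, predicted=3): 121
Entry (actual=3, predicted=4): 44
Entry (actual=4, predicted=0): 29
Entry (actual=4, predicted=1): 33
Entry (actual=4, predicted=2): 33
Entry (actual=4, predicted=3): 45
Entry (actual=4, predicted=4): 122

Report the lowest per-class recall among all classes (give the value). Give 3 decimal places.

Per-class recall (TP/(TP+FN)):
  0: TP=113, FN=32+47+44+48=171 → 113/284 = 0.3979
  1: TP=202, FN=6+12+12+16=46 → 202/248 = 0.8145
  2: TP=179, FN=45+47+52+33=177 → 179/356 = 0.5028
  3: TP=121, FN=51+46+54+44=195 → 121/316 = 0.3829
  4: TP=122, FN=29+33+33+45=140 → 122/262 = 0.4656
Lowest is class '3' with recall = 0.383.

0.383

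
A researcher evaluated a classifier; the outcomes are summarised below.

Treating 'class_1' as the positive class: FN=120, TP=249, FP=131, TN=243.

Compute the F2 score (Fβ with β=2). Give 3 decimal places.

Fβ = (1+β²)·TP / ((1+β²)·TP + β²·FN + FP), with β²=4
= 5·249 / (5·249 + 4·120 + 131) = 0.671

0.671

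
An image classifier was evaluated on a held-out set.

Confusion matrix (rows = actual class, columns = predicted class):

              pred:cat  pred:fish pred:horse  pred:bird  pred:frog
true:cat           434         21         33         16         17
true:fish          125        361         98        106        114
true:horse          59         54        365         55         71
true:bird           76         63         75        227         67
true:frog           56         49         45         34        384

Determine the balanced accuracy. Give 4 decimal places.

0.6018

Balanced accuracy = mean of per-class recall.
  cat: recall = 434/521 = 0.83301
  fish: recall = 361/804 = 0.44900
  horse: recall = 365/604 = 0.60430
  bird: recall = 227/508 = 0.44685
  frog: recall = 384/568 = 0.67606
Mean = (0.83301 + 0.44900 + 0.60430 + 0.44685 + 0.67606) / 5 = 0.6018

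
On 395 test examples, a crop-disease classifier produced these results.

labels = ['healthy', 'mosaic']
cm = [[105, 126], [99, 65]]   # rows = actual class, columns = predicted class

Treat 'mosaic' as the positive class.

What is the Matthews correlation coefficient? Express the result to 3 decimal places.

-0.147

MCC = (TP·TN − FP·FN) / √((TP+FP)(TP+FN)(TN+FP)(TN+FN))
Numerator = 65·105 − 126·99 = -5649
Denominator = √(191·164·231·204) = √1476112176 = 38420.2053
MCC = -5649 / 38420.2053 = -0.147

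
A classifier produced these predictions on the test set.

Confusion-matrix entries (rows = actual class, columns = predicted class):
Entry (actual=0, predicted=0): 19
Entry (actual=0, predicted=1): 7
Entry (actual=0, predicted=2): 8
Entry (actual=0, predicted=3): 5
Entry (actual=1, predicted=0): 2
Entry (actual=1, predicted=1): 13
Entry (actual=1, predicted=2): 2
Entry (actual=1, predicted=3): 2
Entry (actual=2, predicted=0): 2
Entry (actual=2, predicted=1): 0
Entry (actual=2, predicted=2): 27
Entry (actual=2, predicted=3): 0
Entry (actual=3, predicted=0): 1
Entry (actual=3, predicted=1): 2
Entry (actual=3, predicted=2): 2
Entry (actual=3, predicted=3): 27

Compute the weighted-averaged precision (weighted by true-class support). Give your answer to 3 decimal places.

0.736

Per-class precision (TP/(TP+FP)):
  0: TP=19, FP=2+2+1=5 → 19/24 = 0.7917
  1: TP=13, FP=7+0+2=9 → 13/22 = 0.5909
  2: TP=27, FP=8+2+2=12 → 27/39 = 0.6923
  3: TP=27, FP=5+2+0=7 → 27/34 = 0.7941
Weighted-precision = Σ (supportᵢ/N)·precisionᵢ with N=119: (39/119)·0.7917 + (19/119)·0.5909 + (29/119)·0.6923 + (32/119)·0.7941 = 0.736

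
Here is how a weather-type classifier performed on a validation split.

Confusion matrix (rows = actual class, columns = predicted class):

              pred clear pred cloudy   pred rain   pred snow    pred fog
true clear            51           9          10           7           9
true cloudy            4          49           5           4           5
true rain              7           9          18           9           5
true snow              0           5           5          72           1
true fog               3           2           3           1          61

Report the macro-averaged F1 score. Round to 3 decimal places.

Per-class F1 score (2·TP/(2·TP+FP+FN)):
  clear: TP=51, FP=4+7+0+3=14, FN=9+10+7+9=35 → 102/151 = 0.6755
  cloudy: TP=49, FP=9+9+5+2=25, FN=4+5+4+5=18 → 98/141 = 0.6950
  rain: TP=18, FP=10+5+5+3=23, FN=7+9+9+5=30 → 36/89 = 0.4045
  snow: TP=72, FP=7+4+9+1=21, FN=0+5+5+1=11 → 144/176 = 0.8182
  fog: TP=61, FP=9+5+5+1=20, FN=3+2+3+1=9 → 122/151 = 0.8079
Macro-F1 score = mean = (0.6755 + 0.6950 + 0.4045 + 0.8182 + 0.8079) / 5 = 0.680

0.680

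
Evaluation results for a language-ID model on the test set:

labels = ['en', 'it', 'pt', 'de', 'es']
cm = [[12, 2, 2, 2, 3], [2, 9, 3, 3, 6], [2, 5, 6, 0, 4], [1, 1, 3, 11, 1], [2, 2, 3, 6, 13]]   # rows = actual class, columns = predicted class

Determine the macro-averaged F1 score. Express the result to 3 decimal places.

0.487

Per-class F1 score (2·TP/(2·TP+FP+FN)):
  en: TP=12, FP=2+2+1+2=7, FN=2+2+2+3=9 → 24/40 = 0.6000
  it: TP=9, FP=2+5+1+2=10, FN=2+3+3+6=14 → 18/42 = 0.4286
  pt: TP=6, FP=2+3+3+3=11, FN=2+5+0+4=11 → 12/34 = 0.3529
  de: TP=11, FP=2+3+0+6=11, FN=1+1+3+1=6 → 22/39 = 0.5641
  es: TP=13, FP=3+6+4+1=14, FN=2+2+3+6=13 → 26/53 = 0.4906
Macro-F1 score = mean = (0.6000 + 0.4286 + 0.3529 + 0.5641 + 0.4906) / 5 = 0.487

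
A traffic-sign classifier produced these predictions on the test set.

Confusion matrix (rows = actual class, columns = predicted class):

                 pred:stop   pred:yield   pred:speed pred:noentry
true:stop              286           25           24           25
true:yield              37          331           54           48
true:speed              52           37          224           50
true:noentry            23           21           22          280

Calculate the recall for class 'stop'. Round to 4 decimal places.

recall = TP/(TP+FN).
stop: TP=286, FN=25+24+25=74 → 286/360 = 0.79444

0.7944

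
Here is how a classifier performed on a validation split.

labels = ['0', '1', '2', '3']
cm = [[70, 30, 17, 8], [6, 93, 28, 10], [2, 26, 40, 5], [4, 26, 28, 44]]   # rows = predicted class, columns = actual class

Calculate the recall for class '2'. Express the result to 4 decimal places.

0.3540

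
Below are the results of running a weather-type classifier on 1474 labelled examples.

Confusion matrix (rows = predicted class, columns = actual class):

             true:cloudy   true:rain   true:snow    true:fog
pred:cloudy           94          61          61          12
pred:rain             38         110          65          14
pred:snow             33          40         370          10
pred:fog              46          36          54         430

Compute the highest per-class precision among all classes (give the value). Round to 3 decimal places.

0.817

Per-class precision (TP/(TP+FP)):
  cloudy: TP=94, FP=61+61+12=134 → 94/228 = 0.4123
  rain: TP=110, FP=38+65+14=117 → 110/227 = 0.4846
  snow: TP=370, FP=33+40+10=83 → 370/453 = 0.8168
  fog: TP=430, FP=46+36+54=136 → 430/566 = 0.7597
Highest is class 'snow' with precision = 0.817.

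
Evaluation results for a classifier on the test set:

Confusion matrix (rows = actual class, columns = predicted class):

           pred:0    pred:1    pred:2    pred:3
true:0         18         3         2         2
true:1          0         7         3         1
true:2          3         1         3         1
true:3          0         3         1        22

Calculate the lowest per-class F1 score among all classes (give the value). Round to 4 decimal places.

0.3529

Per-class F1 score (2·TP/(2·TP+FP+FN)):
  0: TP=18, FP=0+3+0=3, FN=3+2+2=7 → 36/46 = 0.78261
  1: TP=7, FP=3+1+3=7, FN=0+3+1=4 → 14/25 = 0.56000
  2: TP=3, FP=2+3+1=6, FN=3+1+1=5 → 6/17 = 0.35294
  3: TP=22, FP=2+1+1=4, FN=0+3+1=4 → 44/52 = 0.84615
Lowest is class '2' with F1 score = 0.3529.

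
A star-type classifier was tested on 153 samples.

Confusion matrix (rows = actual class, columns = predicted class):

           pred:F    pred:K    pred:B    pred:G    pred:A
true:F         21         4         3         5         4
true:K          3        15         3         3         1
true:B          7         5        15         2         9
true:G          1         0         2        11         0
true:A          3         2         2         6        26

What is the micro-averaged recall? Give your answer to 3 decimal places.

0.575

Micro-averaging pools counts across classes: ΣTP=88, ΣFP=65, ΣFN=65.
Micro-recall = TP/(TP+FN) on pooled counts = 0.575 (equals overall accuracy in single-label multiclass).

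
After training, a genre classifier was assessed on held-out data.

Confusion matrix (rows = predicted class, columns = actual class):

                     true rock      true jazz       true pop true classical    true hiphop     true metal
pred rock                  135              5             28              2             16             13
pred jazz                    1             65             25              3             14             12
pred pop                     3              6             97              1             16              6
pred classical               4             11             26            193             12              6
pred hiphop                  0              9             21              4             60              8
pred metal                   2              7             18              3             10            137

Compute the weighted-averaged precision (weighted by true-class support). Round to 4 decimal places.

Per-class precision (TP/(TP+FP)):
  rock: TP=135, FP=5+28+2+16+13=64 → 135/199 = 0.67839
  jazz: TP=65, FP=1+25+3+14+12=55 → 65/120 = 0.54167
  pop: TP=97, FP=3+6+1+16+6=32 → 97/129 = 0.75194
  classical: TP=193, FP=4+11+26+12+6=59 → 193/252 = 0.76587
  hiphop: TP=60, FP=0+9+21+4+8=42 → 60/102 = 0.58824
  metal: TP=137, FP=2+7+18+3+10=40 → 137/177 = 0.77401
Weighted-precision = Σ (supportᵢ/N)·precisionᵢ with N=979: (145/979)·0.67839 + (103/979)·0.54167 + (215/979)·0.75194 + (206/979)·0.76587 + (128/979)·0.58824 + (182/979)·0.77401 = 0.7046

0.7046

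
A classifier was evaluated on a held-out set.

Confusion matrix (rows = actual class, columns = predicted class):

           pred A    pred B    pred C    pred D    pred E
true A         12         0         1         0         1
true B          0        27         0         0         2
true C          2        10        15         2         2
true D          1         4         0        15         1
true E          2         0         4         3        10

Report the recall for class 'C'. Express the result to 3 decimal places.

0.484

Take TP from the diagonal, FP from the rest of the 'C' prediction marginal, FN from the rest of the 'C' actual marginal.
recall = TP/(TP+FN).
C: TP=15, FN=2+10+2+2=16 → 15/31 = 0.4839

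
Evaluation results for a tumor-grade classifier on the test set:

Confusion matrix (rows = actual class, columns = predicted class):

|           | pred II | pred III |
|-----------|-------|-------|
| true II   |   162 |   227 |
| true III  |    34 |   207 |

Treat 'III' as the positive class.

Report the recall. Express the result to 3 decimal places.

0.859

Recall = TP/(TP+FN) = 207/(207+34) = 207/241 = 0.859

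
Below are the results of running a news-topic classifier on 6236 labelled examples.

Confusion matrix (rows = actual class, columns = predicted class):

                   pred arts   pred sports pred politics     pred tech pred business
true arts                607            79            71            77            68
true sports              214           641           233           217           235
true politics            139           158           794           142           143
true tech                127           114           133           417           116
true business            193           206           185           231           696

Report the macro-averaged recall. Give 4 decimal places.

Per-class recall (TP/(TP+FN)):
  arts: TP=607, FN=79+71+77+68=295 → 607/902 = 0.67295
  sports: TP=641, FN=214+233+217+235=899 → 641/1540 = 0.41623
  politics: TP=794, FN=139+158+142+143=582 → 794/1376 = 0.57703
  tech: TP=417, FN=127+114+133+116=490 → 417/907 = 0.45976
  business: TP=696, FN=193+206+185+231=815 → 696/1511 = 0.46062
Macro-recall = mean = (0.67295 + 0.41623 + 0.57703 + 0.45976 + 0.46062) / 5 = 0.5173

0.5173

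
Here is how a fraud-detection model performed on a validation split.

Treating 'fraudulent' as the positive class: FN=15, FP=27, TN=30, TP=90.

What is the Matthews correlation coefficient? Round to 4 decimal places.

0.4088

MCC = (TP·TN − FP·FN) / √((TP+FP)(TP+FN)(TN+FP)(TN+FN))
Numerator = 90·30 − 27·15 = 2295
Denominator = √(117·105·57·45) = √31511025 = 5613.4682
MCC = 2295 / 5613.4682 = 0.4088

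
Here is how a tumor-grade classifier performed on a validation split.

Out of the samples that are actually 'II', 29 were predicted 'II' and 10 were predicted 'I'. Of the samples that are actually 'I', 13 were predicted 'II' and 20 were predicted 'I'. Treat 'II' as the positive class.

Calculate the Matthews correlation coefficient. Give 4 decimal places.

0.3534

MCC = (TP·TN − FP·FN) / √((TP+FP)(TP+FN)(TN+FP)(TN+FN))
Numerator = 29·20 − 13·10 = 450
Denominator = √(42·39·33·30) = √1621620 = 1273.4284
MCC = 450 / 1273.4284 = 0.3534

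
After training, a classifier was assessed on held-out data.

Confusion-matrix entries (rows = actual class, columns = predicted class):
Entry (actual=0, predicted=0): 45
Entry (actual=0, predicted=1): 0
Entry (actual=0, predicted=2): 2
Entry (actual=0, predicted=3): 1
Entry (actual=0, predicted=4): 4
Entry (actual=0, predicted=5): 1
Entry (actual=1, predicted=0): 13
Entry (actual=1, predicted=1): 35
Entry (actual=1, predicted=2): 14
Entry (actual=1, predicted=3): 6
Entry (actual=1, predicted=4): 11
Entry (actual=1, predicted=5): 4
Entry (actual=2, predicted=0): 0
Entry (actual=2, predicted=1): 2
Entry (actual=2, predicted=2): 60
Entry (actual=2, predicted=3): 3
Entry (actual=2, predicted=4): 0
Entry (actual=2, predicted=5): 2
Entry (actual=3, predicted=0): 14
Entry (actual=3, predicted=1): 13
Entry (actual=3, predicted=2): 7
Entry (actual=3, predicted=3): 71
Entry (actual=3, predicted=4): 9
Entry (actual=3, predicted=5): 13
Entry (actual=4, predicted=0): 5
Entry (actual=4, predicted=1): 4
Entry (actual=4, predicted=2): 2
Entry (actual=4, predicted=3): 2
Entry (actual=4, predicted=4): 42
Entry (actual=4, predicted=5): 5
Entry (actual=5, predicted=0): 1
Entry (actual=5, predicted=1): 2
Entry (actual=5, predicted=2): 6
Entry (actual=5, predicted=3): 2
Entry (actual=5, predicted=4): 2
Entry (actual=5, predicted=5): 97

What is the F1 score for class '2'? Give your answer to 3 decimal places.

One-vs-rest for '2': TP = diagonal; FP = other classes predicted '2'; FN = '2' predicted as other.
F1 score = 2·TP/(2·TP+FP+FN).
2: TP=60, FP=2+14+7+2+6=31, FN=0+2+3+0+2=7 → 120/158 = 0.7595

0.759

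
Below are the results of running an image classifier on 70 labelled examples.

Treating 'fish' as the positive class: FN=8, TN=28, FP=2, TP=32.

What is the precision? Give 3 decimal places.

0.941

Precision = TP/(TP+FP) = 32/(32+2) = 32/34 = 0.941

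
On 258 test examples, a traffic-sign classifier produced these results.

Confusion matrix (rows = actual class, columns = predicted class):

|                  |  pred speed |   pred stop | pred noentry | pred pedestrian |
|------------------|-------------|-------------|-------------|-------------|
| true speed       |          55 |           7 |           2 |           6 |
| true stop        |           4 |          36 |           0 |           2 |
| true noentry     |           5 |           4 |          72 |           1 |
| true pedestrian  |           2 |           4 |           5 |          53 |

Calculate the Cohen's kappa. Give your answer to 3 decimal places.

Observed agreement pₒ = trace/N = 216/258 = 0.8372
Expected agreement pₑ = Σ (rowᵢ·colᵢ)/N² = (70·66 + 42·51 + 82·79 + 64·62)/258² = 0.2585
κ = (pₒ − pₑ)/(1 − pₑ) = (0.8372 − 0.2585)/(1 − 0.2585) = 0.780

0.780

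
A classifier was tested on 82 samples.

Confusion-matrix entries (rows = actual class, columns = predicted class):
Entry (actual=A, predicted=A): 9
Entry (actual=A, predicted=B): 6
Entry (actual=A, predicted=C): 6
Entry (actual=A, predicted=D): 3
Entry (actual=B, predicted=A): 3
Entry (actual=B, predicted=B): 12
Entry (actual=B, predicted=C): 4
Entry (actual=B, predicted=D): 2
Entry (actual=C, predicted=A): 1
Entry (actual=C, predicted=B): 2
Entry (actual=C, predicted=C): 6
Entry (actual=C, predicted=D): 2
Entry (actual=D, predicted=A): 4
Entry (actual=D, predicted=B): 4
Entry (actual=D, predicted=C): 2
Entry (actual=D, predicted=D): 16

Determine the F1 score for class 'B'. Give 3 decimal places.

0.533

Treat 'B' as positive and all other classes as negative.
F1 score = 2·TP/(2·TP+FP+FN).
B: TP=12, FP=6+2+4=12, FN=3+4+2=9 → 24/45 = 0.5333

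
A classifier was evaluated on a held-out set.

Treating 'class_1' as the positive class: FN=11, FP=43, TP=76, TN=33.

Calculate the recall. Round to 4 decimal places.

Recall = TP/(TP+FN) = 76/(76+11) = 76/87 = 0.8736

0.8736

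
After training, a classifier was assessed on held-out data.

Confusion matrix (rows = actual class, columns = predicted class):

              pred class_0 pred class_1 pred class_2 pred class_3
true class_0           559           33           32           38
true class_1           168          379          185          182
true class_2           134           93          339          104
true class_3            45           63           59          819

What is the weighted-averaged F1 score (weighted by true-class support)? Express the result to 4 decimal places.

0.6348

Per-class F1 score (2·TP/(2·TP+FP+FN)):
  class_0: TP=559, FP=168+134+45=347, FN=33+32+38=103 → 1118/1568 = 0.71301
  class_1: TP=379, FP=33+93+63=189, FN=168+185+182=535 → 758/1482 = 0.51147
  class_2: TP=339, FP=32+185+59=276, FN=134+93+104=331 → 678/1285 = 0.52763
  class_3: TP=819, FP=38+182+104=324, FN=45+63+59=167 → 1638/2129 = 0.76938
Weighted-F1 score = Σ (supportᵢ/N)·F1 scoreᵢ with N=3232: (662/3232)·0.71301 + (914/3232)·0.51147 + (670/3232)·0.52763 + (986/3232)·0.76938 = 0.6348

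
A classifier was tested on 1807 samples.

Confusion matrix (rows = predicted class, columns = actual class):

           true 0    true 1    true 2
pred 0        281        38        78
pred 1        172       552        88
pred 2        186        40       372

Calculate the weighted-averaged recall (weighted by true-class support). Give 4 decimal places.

Per-class recall (TP/(TP+FN)):
  0: TP=281, FN=172+186=358 → 281/639 = 0.43975
  1: TP=552, FN=38+40=78 → 552/630 = 0.87619
  2: TP=372, FN=78+88=166 → 372/538 = 0.69145
Weighted-recall = Σ (supportᵢ/N)·recallᵢ with N=1807: (639/1807)·0.43975 + (630/1807)·0.87619 + (538/1807)·0.69145 = 0.6669

0.6669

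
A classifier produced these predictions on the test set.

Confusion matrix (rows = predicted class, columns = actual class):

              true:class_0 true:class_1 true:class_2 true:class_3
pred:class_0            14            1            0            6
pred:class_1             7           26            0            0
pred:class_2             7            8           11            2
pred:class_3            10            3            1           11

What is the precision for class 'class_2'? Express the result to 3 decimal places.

precision = TP/(TP+FP).
class_2: TP=11, FP=7+8+2=17 → 11/28 = 0.3929

0.393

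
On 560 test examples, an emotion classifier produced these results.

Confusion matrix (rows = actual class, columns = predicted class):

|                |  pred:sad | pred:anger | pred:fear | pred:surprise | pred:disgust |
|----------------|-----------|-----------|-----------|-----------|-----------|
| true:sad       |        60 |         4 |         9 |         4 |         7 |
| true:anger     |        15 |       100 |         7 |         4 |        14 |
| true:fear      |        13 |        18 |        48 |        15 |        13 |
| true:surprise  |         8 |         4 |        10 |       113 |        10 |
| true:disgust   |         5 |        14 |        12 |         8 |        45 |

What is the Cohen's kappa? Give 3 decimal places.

Observed agreement pₒ = trace/N = 366/560 = 0.6536
Expected agreement pₑ = Σ (rowᵢ·colᵢ)/N² = (84·101 + 140·140 + 107·86 + 145·144 + 84·89)/560² = 0.2093
κ = (pₒ − pₑ)/(1 − pₑ) = (0.6536 − 0.2093)/(1 − 0.2093) = 0.562

0.562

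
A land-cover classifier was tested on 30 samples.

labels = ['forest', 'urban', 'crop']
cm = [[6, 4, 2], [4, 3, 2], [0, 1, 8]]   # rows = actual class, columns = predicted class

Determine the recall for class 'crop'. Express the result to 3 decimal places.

0.889

Treat 'crop' as positive and all other classes as negative.
recall = TP/(TP+FN).
crop: TP=8, FN=0+1=1 → 8/9 = 0.8889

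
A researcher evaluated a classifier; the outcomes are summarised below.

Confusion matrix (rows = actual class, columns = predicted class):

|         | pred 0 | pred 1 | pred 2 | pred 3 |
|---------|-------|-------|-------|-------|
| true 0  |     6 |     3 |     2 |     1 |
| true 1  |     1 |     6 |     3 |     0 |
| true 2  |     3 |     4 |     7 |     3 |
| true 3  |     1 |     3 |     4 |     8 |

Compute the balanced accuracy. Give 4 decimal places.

0.5029

Balanced accuracy = mean of per-class recall.
  0: recall = 6/12 = 0.50000
  1: recall = 6/10 = 0.60000
  2: recall = 7/17 = 0.41176
  3: recall = 8/16 = 0.50000
Mean = (0.50000 + 0.60000 + 0.41176 + 0.50000) / 4 = 0.5029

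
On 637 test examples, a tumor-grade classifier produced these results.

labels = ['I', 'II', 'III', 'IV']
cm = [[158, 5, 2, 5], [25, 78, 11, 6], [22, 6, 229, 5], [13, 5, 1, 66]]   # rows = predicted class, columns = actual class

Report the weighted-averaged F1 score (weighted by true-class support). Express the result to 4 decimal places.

Per-class F1 score (2·TP/(2·TP+FP+FN)):
  I: TP=158, FP=5+2+5=12, FN=25+22+13=60 → 316/388 = 0.81443
  II: TP=78, FP=25+11+6=42, FN=5+6+5=16 → 156/214 = 0.72897
  III: TP=229, FP=22+6+5=33, FN=2+11+1=14 → 458/505 = 0.90693
  IV: TP=66, FP=13+5+1=19, FN=5+6+5=16 → 132/167 = 0.79042
Weighted-F1 score = Σ (supportᵢ/N)·F1 scoreᵢ with N=637: (218/637)·0.81443 + (94/637)·0.72897 + (243/637)·0.90693 + (82/637)·0.79042 = 0.8340

0.8340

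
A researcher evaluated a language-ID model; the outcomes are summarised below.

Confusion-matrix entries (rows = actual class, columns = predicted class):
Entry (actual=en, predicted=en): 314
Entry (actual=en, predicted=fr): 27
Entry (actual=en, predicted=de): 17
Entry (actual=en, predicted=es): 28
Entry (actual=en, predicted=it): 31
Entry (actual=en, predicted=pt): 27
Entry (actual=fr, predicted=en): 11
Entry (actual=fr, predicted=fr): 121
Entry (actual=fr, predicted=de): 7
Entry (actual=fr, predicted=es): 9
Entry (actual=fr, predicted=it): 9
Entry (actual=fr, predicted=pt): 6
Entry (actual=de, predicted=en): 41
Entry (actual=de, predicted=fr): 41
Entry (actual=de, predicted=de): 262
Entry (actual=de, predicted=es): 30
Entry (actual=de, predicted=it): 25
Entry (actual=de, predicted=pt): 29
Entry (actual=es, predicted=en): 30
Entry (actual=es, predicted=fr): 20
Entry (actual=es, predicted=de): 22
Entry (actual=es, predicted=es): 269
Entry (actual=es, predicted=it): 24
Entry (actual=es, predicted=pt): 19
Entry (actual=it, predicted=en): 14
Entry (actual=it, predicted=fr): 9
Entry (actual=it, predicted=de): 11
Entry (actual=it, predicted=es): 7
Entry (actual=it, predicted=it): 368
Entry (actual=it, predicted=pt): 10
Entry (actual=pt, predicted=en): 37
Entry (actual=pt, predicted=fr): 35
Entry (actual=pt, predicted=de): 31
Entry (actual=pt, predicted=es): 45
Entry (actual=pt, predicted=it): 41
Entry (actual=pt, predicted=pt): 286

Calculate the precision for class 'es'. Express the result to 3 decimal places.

0.693

Take TP from the diagonal, FP from the rest of the 'es' prediction marginal, FN from the rest of the 'es' actual marginal.
precision = TP/(TP+FP).
es: TP=269, FP=28+9+30+7+45=119 → 269/388 = 0.6933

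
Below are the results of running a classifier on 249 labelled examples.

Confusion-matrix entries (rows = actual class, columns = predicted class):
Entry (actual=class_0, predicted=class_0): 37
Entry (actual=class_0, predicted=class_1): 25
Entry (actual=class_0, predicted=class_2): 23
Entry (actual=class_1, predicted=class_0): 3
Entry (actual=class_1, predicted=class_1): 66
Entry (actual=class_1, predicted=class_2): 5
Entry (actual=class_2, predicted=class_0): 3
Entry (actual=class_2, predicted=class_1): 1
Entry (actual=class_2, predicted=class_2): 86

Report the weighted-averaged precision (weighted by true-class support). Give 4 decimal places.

Per-class precision (TP/(TP+FP)):
  class_0: TP=37, FP=3+3=6 → 37/43 = 0.86047
  class_1: TP=66, FP=25+1=26 → 66/92 = 0.71739
  class_2: TP=86, FP=23+5=28 → 86/114 = 0.75439
Weighted-precision = Σ (supportᵢ/N)·precisionᵢ with N=249: (85/249)·0.86047 + (74/249)·0.71739 + (90/249)·0.75439 = 0.7796

0.7796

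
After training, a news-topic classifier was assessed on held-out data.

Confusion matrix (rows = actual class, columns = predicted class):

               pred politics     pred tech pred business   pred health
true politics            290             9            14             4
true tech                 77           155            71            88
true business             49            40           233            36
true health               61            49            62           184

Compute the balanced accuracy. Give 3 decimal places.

0.620

Balanced accuracy = mean of per-class recall.
  politics: recall = 290/317 = 0.9148
  tech: recall = 155/391 = 0.3964
  business: recall = 233/358 = 0.6508
  health: recall = 184/356 = 0.5169
Mean = (0.9148 + 0.3964 + 0.6508 + 0.5169) / 4 = 0.620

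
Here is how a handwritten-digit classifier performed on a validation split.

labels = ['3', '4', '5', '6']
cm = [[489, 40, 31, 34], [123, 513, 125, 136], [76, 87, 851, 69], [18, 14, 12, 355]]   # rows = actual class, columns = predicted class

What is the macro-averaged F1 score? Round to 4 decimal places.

Per-class F1 score (2·TP/(2·TP+FP+FN)):
  3: TP=489, FP=123+76+18=217, FN=40+31+34=105 → 978/1300 = 0.75231
  4: TP=513, FP=40+87+14=141, FN=123+125+136=384 → 1026/1551 = 0.66151
  5: TP=851, FP=31+125+12=168, FN=76+87+69=232 → 1702/2102 = 0.80971
  6: TP=355, FP=34+136+69=239, FN=18+14+12=44 → 710/993 = 0.71501
Macro-F1 score = mean = (0.75231 + 0.66151 + 0.80971 + 0.71501) / 4 = 0.7346

0.7346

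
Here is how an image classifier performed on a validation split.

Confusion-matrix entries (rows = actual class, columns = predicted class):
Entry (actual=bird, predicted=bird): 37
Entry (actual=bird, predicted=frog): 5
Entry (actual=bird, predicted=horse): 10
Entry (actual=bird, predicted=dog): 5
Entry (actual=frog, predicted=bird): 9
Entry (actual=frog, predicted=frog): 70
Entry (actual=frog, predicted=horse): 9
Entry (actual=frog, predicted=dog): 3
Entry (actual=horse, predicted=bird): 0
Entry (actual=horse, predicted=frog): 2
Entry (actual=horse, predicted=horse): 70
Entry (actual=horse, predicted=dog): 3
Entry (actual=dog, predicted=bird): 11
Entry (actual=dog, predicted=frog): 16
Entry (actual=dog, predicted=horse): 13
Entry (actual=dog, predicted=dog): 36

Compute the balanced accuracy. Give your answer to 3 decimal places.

0.706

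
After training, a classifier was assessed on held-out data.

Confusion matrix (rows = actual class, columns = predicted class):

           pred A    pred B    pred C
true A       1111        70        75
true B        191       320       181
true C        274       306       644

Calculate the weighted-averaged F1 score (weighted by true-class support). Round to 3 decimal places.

0.645

Per-class F1 score (2·TP/(2·TP+FP+FN)):
  A: TP=1111, FP=191+274=465, FN=70+75=145 → 2222/2832 = 0.7846
  B: TP=320, FP=70+306=376, FN=191+181=372 → 640/1388 = 0.4611
  C: TP=644, FP=75+181=256, FN=274+306=580 → 1288/2124 = 0.6064
Weighted-F1 score = Σ (supportᵢ/N)·F1 scoreᵢ with N=3172: (1256/3172)·0.7846 + (692/3172)·0.4611 + (1224/3172)·0.6064 = 0.645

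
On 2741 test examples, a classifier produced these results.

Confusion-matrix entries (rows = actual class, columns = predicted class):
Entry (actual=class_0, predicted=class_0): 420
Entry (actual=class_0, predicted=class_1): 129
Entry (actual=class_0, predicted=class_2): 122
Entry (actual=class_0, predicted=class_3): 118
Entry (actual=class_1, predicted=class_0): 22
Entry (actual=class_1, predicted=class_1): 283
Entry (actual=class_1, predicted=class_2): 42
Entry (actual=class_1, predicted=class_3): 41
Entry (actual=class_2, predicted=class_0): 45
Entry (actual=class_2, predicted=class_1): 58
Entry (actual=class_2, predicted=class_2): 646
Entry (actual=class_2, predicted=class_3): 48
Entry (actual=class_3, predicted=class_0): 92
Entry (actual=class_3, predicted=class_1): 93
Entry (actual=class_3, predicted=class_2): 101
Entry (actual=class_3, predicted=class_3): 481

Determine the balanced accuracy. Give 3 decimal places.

Balanced accuracy = mean of per-class recall.
  class_0: recall = 420/789 = 0.5323
  class_1: recall = 283/388 = 0.7294
  class_2: recall = 646/797 = 0.8105
  class_3: recall = 481/767 = 0.6271
Mean = (0.5323 + 0.7294 + 0.8105 + 0.6271) / 4 = 0.675

0.675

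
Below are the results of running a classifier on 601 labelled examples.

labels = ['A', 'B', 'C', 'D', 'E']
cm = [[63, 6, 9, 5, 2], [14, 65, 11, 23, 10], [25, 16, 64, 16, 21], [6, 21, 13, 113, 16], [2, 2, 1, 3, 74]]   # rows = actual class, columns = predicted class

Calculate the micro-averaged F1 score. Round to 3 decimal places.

0.631

Micro-averaging pools counts across classes: ΣTP=379, ΣFP=222, ΣFN=222.
Micro-F1 score = 2·TP/(2·TP+FP+FN) on pooled counts = 0.631 (equals overall accuracy in single-label multiclass).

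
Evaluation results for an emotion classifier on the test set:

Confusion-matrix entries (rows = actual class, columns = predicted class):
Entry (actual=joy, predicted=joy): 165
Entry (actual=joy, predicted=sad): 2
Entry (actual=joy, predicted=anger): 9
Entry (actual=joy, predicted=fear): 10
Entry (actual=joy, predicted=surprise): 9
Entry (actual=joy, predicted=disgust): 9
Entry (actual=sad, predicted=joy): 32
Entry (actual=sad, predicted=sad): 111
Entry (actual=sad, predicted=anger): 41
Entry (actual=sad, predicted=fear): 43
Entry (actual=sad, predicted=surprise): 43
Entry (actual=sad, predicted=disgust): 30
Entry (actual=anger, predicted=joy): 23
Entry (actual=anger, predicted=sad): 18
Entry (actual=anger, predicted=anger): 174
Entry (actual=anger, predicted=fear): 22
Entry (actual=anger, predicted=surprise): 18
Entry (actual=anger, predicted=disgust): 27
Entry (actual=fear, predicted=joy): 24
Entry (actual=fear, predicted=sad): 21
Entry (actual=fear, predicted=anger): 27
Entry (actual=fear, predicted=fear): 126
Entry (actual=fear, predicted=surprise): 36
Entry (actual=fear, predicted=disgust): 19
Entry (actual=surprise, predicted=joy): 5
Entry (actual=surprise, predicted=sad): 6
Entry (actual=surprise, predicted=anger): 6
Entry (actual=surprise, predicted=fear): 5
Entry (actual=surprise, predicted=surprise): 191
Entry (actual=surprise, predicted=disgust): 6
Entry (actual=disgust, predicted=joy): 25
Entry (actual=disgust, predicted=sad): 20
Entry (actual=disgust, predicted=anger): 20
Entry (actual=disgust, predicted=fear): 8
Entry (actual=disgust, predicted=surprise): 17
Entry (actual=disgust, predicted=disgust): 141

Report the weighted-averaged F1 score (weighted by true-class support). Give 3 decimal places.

0.598

Per-class F1 score (2·TP/(2·TP+FP+FN)):
  joy: TP=165, FP=32+23+24+5+25=109, FN=2+9+10+9+9=39 → 330/478 = 0.6904
  sad: TP=111, FP=2+18+21+6+20=67, FN=32+41+43+43+30=189 → 222/478 = 0.4644
  anger: TP=174, FP=9+41+27+6+20=103, FN=23+18+22+18+27=108 → 348/559 = 0.6225
  fear: TP=126, FP=10+43+22+5+8=88, FN=24+21+27+36+19=127 → 252/467 = 0.5396
  surprise: TP=191, FP=9+43+18+36+17=123, FN=5+6+6+5+6=28 → 382/533 = 0.7167
  disgust: TP=141, FP=9+30+27+19+6=91, FN=25+20+20+8+17=90 → 282/463 = 0.6091
Weighted-F1 score = Σ (supportᵢ/N)·F1 scoreᵢ with N=1489: (204/1489)·0.6904 + (300/1489)·0.4644 + (282/1489)·0.6225 + (253/1489)·0.5396 + (219/1489)·0.7167 + (231/1489)·0.6091 = 0.598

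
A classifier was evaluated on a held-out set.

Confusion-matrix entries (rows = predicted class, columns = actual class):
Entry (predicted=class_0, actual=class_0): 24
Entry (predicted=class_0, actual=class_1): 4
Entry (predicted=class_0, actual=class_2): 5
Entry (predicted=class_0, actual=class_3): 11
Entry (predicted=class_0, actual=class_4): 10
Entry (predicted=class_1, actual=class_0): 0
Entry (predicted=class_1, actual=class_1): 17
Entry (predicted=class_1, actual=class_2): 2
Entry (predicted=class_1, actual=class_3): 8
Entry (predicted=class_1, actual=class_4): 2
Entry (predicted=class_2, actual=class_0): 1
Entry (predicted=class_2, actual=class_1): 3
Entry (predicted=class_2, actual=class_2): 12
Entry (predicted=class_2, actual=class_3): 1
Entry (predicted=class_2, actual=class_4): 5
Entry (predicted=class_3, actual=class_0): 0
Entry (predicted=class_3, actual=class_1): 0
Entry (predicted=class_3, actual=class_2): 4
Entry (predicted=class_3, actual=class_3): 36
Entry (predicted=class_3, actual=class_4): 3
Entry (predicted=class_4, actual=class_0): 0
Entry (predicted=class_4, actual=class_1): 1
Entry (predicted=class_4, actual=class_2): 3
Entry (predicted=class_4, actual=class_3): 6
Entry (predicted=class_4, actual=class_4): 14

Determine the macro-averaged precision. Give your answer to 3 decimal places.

Per-class precision (TP/(TP+FP)):
  class_0: TP=24, FP=4+5+11+10=30 → 24/54 = 0.4444
  class_1: TP=17, FP=0+2+8+2=12 → 17/29 = 0.5862
  class_2: TP=12, FP=1+3+1+5=10 → 12/22 = 0.5455
  class_3: TP=36, FP=0+0+4+3=7 → 36/43 = 0.8372
  class_4: TP=14, FP=0+1+3+6=10 → 14/24 = 0.5833
Macro-precision = mean = (0.4444 + 0.5862 + 0.5455 + 0.8372 + 0.5833) / 5 = 0.599

0.599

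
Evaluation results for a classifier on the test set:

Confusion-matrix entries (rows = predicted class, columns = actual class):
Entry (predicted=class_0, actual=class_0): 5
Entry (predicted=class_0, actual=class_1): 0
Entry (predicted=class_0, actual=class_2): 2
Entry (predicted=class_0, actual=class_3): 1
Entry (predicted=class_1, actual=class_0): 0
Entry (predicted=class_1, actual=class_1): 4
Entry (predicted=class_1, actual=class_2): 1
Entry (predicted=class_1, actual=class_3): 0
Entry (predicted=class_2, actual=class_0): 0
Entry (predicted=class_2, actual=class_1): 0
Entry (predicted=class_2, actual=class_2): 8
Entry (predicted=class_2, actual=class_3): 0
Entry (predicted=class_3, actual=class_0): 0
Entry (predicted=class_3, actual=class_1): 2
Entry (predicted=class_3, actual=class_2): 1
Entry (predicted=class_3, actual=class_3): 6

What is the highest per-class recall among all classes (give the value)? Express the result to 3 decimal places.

1.000

Per-class recall (TP/(TP+FN)):
  class_0: TP=5, FN=0+0+0=0 → 5/5 = 1.0000
  class_1: TP=4, FN=0+0+2=2 → 4/6 = 0.6667
  class_2: TP=8, FN=2+1+1=4 → 8/12 = 0.6667
  class_3: TP=6, FN=1+0+0=1 → 6/7 = 0.8571
Highest is class 'class_0' with recall = 1.000.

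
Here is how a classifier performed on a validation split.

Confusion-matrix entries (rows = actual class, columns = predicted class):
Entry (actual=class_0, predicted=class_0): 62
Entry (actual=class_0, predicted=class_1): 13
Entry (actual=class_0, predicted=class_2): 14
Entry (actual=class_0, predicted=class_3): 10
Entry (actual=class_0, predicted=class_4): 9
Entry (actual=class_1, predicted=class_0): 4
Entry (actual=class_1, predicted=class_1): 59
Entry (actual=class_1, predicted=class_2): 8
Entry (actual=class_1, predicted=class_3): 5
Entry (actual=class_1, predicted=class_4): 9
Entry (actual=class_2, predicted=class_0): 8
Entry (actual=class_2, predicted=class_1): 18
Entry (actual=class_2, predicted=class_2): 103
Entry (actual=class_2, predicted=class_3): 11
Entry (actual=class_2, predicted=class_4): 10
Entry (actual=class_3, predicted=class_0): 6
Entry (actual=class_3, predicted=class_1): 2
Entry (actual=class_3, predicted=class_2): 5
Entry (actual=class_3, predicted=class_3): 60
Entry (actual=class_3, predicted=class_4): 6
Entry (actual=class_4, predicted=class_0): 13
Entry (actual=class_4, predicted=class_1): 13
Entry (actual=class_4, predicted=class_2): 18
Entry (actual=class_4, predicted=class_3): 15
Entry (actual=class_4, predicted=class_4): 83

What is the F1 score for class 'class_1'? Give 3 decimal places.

Treat 'class_1' as positive and all other classes as negative.
F1 score = 2·TP/(2·TP+FP+FN).
class_1: TP=59, FP=13+18+2+13=46, FN=4+8+5+9=26 → 118/190 = 0.6211

0.621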